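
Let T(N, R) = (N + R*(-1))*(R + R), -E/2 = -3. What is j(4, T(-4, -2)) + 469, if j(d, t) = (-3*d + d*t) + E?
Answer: 495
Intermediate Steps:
E = 6 (E = -2*(-3) = 6)
T(N, R) = 2*R*(N - R) (T(N, R) = (N - R)*(2*R) = 2*R*(N - R))
j(d, t) = 6 - 3*d + d*t (j(d, t) = (-3*d + d*t) + 6 = 6 - 3*d + d*t)
j(4, T(-4, -2)) + 469 = (6 - 3*4 + 4*(2*(-2)*(-4 - 1*(-2)))) + 469 = (6 - 12 + 4*(2*(-2)*(-4 + 2))) + 469 = (6 - 12 + 4*(2*(-2)*(-2))) + 469 = (6 - 12 + 4*8) + 469 = (6 - 12 + 32) + 469 = 26 + 469 = 495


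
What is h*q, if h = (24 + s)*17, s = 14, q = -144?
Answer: -93024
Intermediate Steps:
h = 646 (h = (24 + 14)*17 = 38*17 = 646)
h*q = 646*(-144) = -93024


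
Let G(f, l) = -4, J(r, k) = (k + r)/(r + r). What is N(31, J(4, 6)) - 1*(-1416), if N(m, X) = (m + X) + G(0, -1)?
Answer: 5777/4 ≈ 1444.3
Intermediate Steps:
J(r, k) = (k + r)/(2*r) (J(r, k) = (k + r)/((2*r)) = (k + r)*(1/(2*r)) = (k + r)/(2*r))
N(m, X) = -4 + X + m (N(m, X) = (m + X) - 4 = (X + m) - 4 = -4 + X + m)
N(31, J(4, 6)) - 1*(-1416) = (-4 + (½)*(6 + 4)/4 + 31) - 1*(-1416) = (-4 + (½)*(¼)*10 + 31) + 1416 = (-4 + 5/4 + 31) + 1416 = 113/4 + 1416 = 5777/4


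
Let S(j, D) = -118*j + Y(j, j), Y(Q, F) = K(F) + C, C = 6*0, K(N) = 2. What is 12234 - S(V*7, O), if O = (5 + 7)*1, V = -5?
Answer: 8102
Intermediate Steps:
C = 0
Y(Q, F) = 2 (Y(Q, F) = 2 + 0 = 2)
O = 12 (O = 12*1 = 12)
S(j, D) = 2 - 118*j (S(j, D) = -118*j + 2 = 2 - 118*j)
12234 - S(V*7, O) = 12234 - (2 - (-590)*7) = 12234 - (2 - 118*(-35)) = 12234 - (2 + 4130) = 12234 - 1*4132 = 12234 - 4132 = 8102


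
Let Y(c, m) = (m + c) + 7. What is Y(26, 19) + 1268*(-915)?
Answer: -1160168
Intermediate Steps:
Y(c, m) = 7 + c + m (Y(c, m) = (c + m) + 7 = 7 + c + m)
Y(26, 19) + 1268*(-915) = (7 + 26 + 19) + 1268*(-915) = 52 - 1160220 = -1160168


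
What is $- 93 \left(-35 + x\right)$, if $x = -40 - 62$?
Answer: $12741$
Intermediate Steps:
$x = -102$
$- 93 \left(-35 + x\right) = - 93 \left(-35 - 102\right) = - 93 \left(-137\right) = \left(-1\right) \left(-12741\right) = 12741$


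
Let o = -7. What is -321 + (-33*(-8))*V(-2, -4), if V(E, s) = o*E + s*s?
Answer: 7599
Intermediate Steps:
V(E, s) = s**2 - 7*E (V(E, s) = -7*E + s*s = -7*E + s**2 = s**2 - 7*E)
-321 + (-33*(-8))*V(-2, -4) = -321 + (-33*(-8))*((-4)**2 - 7*(-2)) = -321 + 264*(16 + 14) = -321 + 264*30 = -321 + 7920 = 7599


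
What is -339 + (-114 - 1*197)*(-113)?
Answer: 34804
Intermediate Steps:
-339 + (-114 - 1*197)*(-113) = -339 + (-114 - 197)*(-113) = -339 - 311*(-113) = -339 + 35143 = 34804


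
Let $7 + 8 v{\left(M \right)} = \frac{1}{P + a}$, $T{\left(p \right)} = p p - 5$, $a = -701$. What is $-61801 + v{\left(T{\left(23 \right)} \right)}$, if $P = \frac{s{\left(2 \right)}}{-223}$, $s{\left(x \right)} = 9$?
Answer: $- \frac{77292886003}{1250656} \approx -61802.0$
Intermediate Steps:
$T{\left(p \right)} = -5 + p^{2}$ ($T{\left(p \right)} = p^{2} - 5 = -5 + p^{2}$)
$P = - \frac{9}{223}$ ($P = \frac{9}{-223} = 9 \left(- \frac{1}{223}\right) = - \frac{9}{223} \approx -0.040359$)
$v{\left(M \right)} = - \frac{1094547}{1250656}$ ($v{\left(M \right)} = - \frac{7}{8} + \frac{1}{8 \left(- \frac{9}{223} - 701\right)} = - \frac{7}{8} + \frac{1}{8 \left(- \frac{156332}{223}\right)} = - \frac{7}{8} + \frac{1}{8} \left(- \frac{223}{156332}\right) = - \frac{7}{8} - \frac{223}{1250656} = - \frac{1094547}{1250656}$)
$-61801 + v{\left(T{\left(23 \right)} \right)} = -61801 - \frac{1094547}{1250656} = - \frac{77292886003}{1250656}$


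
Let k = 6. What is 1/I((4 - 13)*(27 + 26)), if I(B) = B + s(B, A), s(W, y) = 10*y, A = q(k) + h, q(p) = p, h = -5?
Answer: -1/467 ≈ -0.0021413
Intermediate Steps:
A = 1 (A = 6 - 5 = 1)
I(B) = 10 + B (I(B) = B + 10*1 = B + 10 = 10 + B)
1/I((4 - 13)*(27 + 26)) = 1/(10 + (4 - 13)*(27 + 26)) = 1/(10 - 9*53) = 1/(10 - 477) = 1/(-467) = -1/467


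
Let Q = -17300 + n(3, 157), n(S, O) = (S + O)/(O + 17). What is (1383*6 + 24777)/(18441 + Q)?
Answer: 2877525/99347 ≈ 28.964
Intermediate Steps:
n(S, O) = (O + S)/(17 + O)
Q = -1505020/87 (Q = -17300 + (157 + 3)/(17 + 157) = -17300 + 160/174 = -17300 + (1/174)*160 = -17300 + 80/87 = -1505020/87 ≈ -17299.)
(1383*6 + 24777)/(18441 + Q) = (1383*6 + 24777)/(18441 - 1505020/87) = (8298 + 24777)/(99347/87) = 33075*(87/99347) = 2877525/99347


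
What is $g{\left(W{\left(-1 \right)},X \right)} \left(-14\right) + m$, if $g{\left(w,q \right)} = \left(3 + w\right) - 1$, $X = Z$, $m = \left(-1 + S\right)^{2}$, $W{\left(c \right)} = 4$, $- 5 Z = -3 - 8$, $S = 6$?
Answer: $-59$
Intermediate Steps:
$Z = \frac{11}{5}$ ($Z = - \frac{-3 - 8}{5} = \left(- \frac{1}{5}\right) \left(-11\right) = \frac{11}{5} \approx 2.2$)
$m = 25$ ($m = \left(-1 + 6\right)^{2} = 5^{2} = 25$)
$X = \frac{11}{5} \approx 2.2$
$g{\left(w,q \right)} = 2 + w$
$g{\left(W{\left(-1 \right)},X \right)} \left(-14\right) + m = \left(2 + 4\right) \left(-14\right) + 25 = 6 \left(-14\right) + 25 = -84 + 25 = -59$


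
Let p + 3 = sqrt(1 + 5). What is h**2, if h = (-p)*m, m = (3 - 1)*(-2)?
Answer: 240 - 96*sqrt(6) ≈ 4.8490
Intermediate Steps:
m = -4 (m = 2*(-2) = -4)
p = -3 + sqrt(6) (p = -3 + sqrt(1 + 5) = -3 + sqrt(6) ≈ -0.55051)
h = -12 + 4*sqrt(6) (h = -(-3 + sqrt(6))*(-4) = (3 - sqrt(6))*(-4) = -12 + 4*sqrt(6) ≈ -2.2020)
h**2 = (-12 + 4*sqrt(6))**2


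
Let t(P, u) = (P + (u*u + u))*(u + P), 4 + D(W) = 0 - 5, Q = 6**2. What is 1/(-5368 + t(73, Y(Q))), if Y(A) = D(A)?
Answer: 1/3912 ≈ 0.00025562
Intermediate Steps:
Q = 36
D(W) = -9 (D(W) = -4 + (0 - 5) = -4 - 5 = -9)
Y(A) = -9
t(P, u) = (P + u)*(P + u + u**2) (t(P, u) = (P + (u**2 + u))*(P + u) = (P + (u + u**2))*(P + u) = (P + u + u**2)*(P + u) = (P + u)*(P + u + u**2))
1/(-5368 + t(73, Y(Q))) = 1/(-5368 + (73**2 + (-9)**2 + (-9)**3 + 73*(-9)**2 + 2*73*(-9))) = 1/(-5368 + (5329 + 81 - 729 + 73*81 - 1314)) = 1/(-5368 + (5329 + 81 - 729 + 5913 - 1314)) = 1/(-5368 + 9280) = 1/3912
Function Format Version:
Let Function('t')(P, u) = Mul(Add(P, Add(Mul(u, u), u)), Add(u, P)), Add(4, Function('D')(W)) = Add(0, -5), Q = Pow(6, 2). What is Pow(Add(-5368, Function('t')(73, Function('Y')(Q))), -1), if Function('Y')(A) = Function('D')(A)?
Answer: Rational(1, 3912) ≈ 0.00025562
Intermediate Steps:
Q = 36
Function('D')(W) = -9 (Function('D')(W) = Add(-4, Add(0, -5)) = Add(-4, -5) = -9)
Function('Y')(A) = -9
Function('t')(P, u) = Mul(Add(P, u), Add(P, u, Pow(u, 2))) (Function('t')(P, u) = Mul(Add(P, Add(Pow(u, 2), u)), Add(P, u)) = Mul(Add(P, Add(u, Pow(u, 2))), Add(P, u)) = Mul(Add(P, u, Pow(u, 2)), Add(P, u)) = Mul(Add(P, u), Add(P, u, Pow(u, 2))))
Pow(Add(-5368, Function('t')(73, Function('Y')(Q))), -1) = Pow(Add(-5368, Add(Pow(73, 2), Pow(-9, 2), Pow(-9, 3), Mul(73, Pow(-9, 2)), Mul(2, 73, -9))), -1) = Pow(Add(-5368, Add(5329, 81, -729, Mul(73, 81), -1314)), -1) = Pow(Add(-5368, Add(5329, 81, -729, 5913, -1314)), -1) = Pow(Add(-5368, 9280), -1) = Pow(3912, -1) = Rational(1, 3912)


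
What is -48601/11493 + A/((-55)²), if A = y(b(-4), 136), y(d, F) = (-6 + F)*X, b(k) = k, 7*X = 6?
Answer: -204032327/48672855 ≈ -4.1919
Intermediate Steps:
X = 6/7 (X = (⅐)*6 = 6/7 ≈ 0.85714)
y(d, F) = -36/7 + 6*F/7 (y(d, F) = (-6 + F)*(6/7) = -36/7 + 6*F/7)
A = 780/7 (A = -36/7 + (6/7)*136 = -36/7 + 816/7 = 780/7 ≈ 111.43)
-48601/11493 + A/((-55)²) = -48601/11493 + 780/(7*((-55)²)) = -48601*1/11493 + (780/7)/3025 = -48601/11493 + (780/7)*(1/3025) = -48601/11493 + 156/4235 = -204032327/48672855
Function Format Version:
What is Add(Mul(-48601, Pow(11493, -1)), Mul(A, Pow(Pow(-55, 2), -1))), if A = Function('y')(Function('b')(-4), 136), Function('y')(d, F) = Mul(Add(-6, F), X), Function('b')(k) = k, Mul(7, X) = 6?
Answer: Rational(-204032327, 48672855) ≈ -4.1919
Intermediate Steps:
X = Rational(6, 7) (X = Mul(Rational(1, 7), 6) = Rational(6, 7) ≈ 0.85714)
Function('y')(d, F) = Add(Rational(-36, 7), Mul(Rational(6, 7), F)) (Function('y')(d, F) = Mul(Add(-6, F), Rational(6, 7)) = Add(Rational(-36, 7), Mul(Rational(6, 7), F)))
A = Rational(780, 7) (A = Add(Rational(-36, 7), Mul(Rational(6, 7), 136)) = Add(Rational(-36, 7), Rational(816, 7)) = Rational(780, 7) ≈ 111.43)
Add(Mul(-48601, Pow(11493, -1)), Mul(A, Pow(Pow(-55, 2), -1))) = Add(Mul(-48601, Pow(11493, -1)), Mul(Rational(780, 7), Pow(Pow(-55, 2), -1))) = Add(Mul(-48601, Rational(1, 11493)), Mul(Rational(780, 7), Pow(3025, -1))) = Add(Rational(-48601, 11493), Mul(Rational(780, 7), Rational(1, 3025))) = Add(Rational(-48601, 11493), Rational(156, 4235)) = Rational(-204032327, 48672855)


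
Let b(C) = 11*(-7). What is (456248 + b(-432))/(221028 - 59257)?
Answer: 456171/161771 ≈ 2.8199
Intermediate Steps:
b(C) = -77
(456248 + b(-432))/(221028 - 59257) = (456248 - 77)/(221028 - 59257) = 456171/161771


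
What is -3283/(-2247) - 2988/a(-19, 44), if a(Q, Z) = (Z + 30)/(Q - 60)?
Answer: 37903699/11877 ≈ 3191.4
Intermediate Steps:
a(Q, Z) = (30 + Z)/(-60 + Q)
-3283/(-2247) - 2988/a(-19, 44) = -3283/(-2247) - 2988*(-60 - 19)/(30 + 44) = -3283*(-1/2247) - 2988/(74/(-79)) = 469/321 - 2988/((-1/79*74)) = 469/321 - 2988/(-74/79) = 469/321 - 2988*(-79/74) = 469/321 + 118026/37 = 37903699/11877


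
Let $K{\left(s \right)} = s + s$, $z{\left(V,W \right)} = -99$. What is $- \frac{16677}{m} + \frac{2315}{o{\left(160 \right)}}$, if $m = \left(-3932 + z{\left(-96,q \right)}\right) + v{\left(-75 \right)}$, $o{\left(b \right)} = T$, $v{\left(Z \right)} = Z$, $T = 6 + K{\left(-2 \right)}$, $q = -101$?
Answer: $\frac{2384686}{2053} \approx 1161.6$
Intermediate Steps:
$K{\left(s \right)} = 2 s$
$T = 2$ ($T = 6 + 2 \left(-2\right) = 6 - 4 = 2$)
$o{\left(b \right)} = 2$
$m = -4106$ ($m = \left(-3932 - 99\right) - 75 = -4031 - 75 = -4106$)
$- \frac{16677}{m} + \frac{2315}{o{\left(160 \right)}} = - \frac{16677}{-4106} + \frac{2315}{2} = \left(-16677\right) \left(- \frac{1}{4106}\right) + 2315 \cdot \frac{1}{2} = \frac{16677}{4106} + \frac{2315}{2} = \frac{2384686}{2053}$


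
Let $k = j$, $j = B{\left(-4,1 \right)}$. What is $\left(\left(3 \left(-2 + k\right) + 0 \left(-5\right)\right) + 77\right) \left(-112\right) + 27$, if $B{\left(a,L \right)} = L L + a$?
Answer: $-6917$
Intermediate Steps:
$B{\left(a,L \right)} = a + L^{2}$ ($B{\left(a,L \right)} = L^{2} + a = a + L^{2}$)
$j = -3$ ($j = -4 + 1^{2} = -4 + 1 = -3$)
$k = -3$
$\left(\left(3 \left(-2 + k\right) + 0 \left(-5\right)\right) + 77\right) \left(-112\right) + 27 = \left(\left(3 \left(-2 - 3\right) + 0 \left(-5\right)\right) + 77\right) \left(-112\right) + 27 = \left(\left(3 \left(-5\right) + 0\right) + 77\right) \left(-112\right) + 27 = \left(\left(-15 + 0\right) + 77\right) \left(-112\right) + 27 = \left(-15 + 77\right) \left(-112\right) + 27 = 62 \left(-112\right) + 27 = -6944 + 27 = -6917$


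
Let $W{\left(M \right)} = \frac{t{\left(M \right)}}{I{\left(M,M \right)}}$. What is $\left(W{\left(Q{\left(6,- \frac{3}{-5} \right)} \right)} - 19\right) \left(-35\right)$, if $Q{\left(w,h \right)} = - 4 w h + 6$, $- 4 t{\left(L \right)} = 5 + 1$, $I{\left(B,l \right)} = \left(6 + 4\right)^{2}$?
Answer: $\frac{26621}{40} \approx 665.53$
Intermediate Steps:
$I{\left(B,l \right)} = 100$ ($I{\left(B,l \right)} = 10^{2} = 100$)
$t{\left(L \right)} = - \frac{3}{2}$ ($t{\left(L \right)} = - \frac{5 + 1}{4} = \left(- \frac{1}{4}\right) 6 = - \frac{3}{2}$)
$Q{\left(w,h \right)} = 6 - 4 h w$ ($Q{\left(w,h \right)} = - 4 h w + 6 = 6 - 4 h w$)
$W{\left(M \right)} = - \frac{3}{200}$ ($W{\left(M \right)} = - \frac{3}{2 \cdot 100} = \left(- \frac{3}{2}\right) \frac{1}{100} = - \frac{3}{200}$)
$\left(W{\left(Q{\left(6,- \frac{3}{-5} \right)} \right)} - 19\right) \left(-35\right) = \left(- \frac{3}{200} - 19\right) \left(-35\right) = \left(- \frac{3803}{200}\right) \left(-35\right) = \frac{26621}{40}$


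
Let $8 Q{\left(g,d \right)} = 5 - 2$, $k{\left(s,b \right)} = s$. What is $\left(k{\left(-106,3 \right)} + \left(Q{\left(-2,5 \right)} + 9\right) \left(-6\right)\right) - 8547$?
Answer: $- \frac{34837}{4} \approx -8709.3$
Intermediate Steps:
$Q{\left(g,d \right)} = \frac{3}{8}$ ($Q{\left(g,d \right)} = \frac{5 - 2}{8} = \frac{1}{8} \cdot 3 = \frac{3}{8}$)
$\left(k{\left(-106,3 \right)} + \left(Q{\left(-2,5 \right)} + 9\right) \left(-6\right)\right) - 8547 = \left(-106 + \left(\frac{3}{8} + 9\right) \left(-6\right)\right) - 8547 = \left(-106 + \frac{75}{8} \left(-6\right)\right) - 8547 = \left(-106 - \frac{225}{4}\right) - 8547 = - \frac{649}{4} - 8547 = - \frac{34837}{4}$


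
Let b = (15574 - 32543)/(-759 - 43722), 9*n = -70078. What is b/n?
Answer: -50907/1039046506 ≈ -4.8994e-5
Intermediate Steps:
n = -70078/9 (n = (1/9)*(-70078) = -70078/9 ≈ -7786.4)
b = 16969/44481 (b = -16969/(-44481) = -16969*(-1/44481) = 16969/44481 ≈ 0.38149)
b/n = 16969/(44481*(-70078/9)) = (16969/44481)*(-9/70078) = -50907/1039046506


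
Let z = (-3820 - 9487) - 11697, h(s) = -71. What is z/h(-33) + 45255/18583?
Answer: 467862437/1319393 ≈ 354.60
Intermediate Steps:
z = -25004 (z = -13307 - 11697 = -25004)
z/h(-33) + 45255/18583 = -25004/(-71) + 45255/18583 = -25004*(-1/71) + 45255*(1/18583) = 25004/71 + 45255/18583 = 467862437/1319393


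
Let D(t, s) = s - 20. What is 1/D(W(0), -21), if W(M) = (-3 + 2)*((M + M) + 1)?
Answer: -1/41 ≈ -0.024390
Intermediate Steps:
W(M) = -1 - 2*M (W(M) = -(2*M + 1) = -(1 + 2*M) = -1 - 2*M)
D(t, s) = -20 + s
1/D(W(0), -21) = 1/(-20 - 21) = 1/(-41) = -1/41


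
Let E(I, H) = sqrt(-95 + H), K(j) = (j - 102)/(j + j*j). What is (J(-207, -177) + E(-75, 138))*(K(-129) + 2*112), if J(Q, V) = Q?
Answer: -255193533/5504 + 1232819*sqrt(43)/5504 ≈ -44896.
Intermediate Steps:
K(j) = (-102 + j)/(j + j**2)
(J(-207, -177) + E(-75, 138))*(K(-129) + 2*112) = (-207 + sqrt(-95 + 138))*((-102 - 129)/((-129)*(1 - 129)) + 2*112) = (-207 + sqrt(43))*(-1/129*(-231)/(-128) + 224) = (-207 + sqrt(43))*(-1/129*(-1/128)*(-231) + 224) = (-207 + sqrt(43))*(-77/5504 + 224) = (-207 + sqrt(43))*(1232819/5504) = -255193533/5504 + 1232819*sqrt(43)/5504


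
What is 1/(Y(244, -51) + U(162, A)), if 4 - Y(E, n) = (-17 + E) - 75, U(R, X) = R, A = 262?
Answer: 1/14 ≈ 0.071429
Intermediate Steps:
Y(E, n) = 96 - E (Y(E, n) = 4 - ((-17 + E) - 75) = 4 - (-92 + E) = 4 + (92 - E) = 96 - E)
1/(Y(244, -51) + U(162, A)) = 1/((96 - 1*244) + 162) = 1/((96 - 244) + 162) = 1/(-148 + 162) = 1/14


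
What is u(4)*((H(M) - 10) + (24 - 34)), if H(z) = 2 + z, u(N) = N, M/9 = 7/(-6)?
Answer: -114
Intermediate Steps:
M = -21/2 (M = 9*(7/(-6)) = 9*(7*(-⅙)) = 9*(-7/6) = -21/2 ≈ -10.500)
u(4)*((H(M) - 10) + (24 - 34)) = 4*(((2 - 21/2) - 10) + (24 - 34)) = 4*((-17/2 - 10) - 10) = 4*(-37/2 - 10) = 4*(-57/2) = -114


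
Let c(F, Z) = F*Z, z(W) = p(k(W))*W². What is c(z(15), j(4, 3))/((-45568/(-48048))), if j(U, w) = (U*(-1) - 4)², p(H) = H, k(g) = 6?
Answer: 8108100/89 ≈ 91102.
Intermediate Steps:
j(U, w) = (-4 - U)² (j(U, w) = (-U - 4)² = (-4 - U)²)
z(W) = 6*W²
c(z(15), j(4, 3))/((-45568/(-48048))) = ((6*15²)*(4 + 4)²)/((-45568/(-48048))) = ((6*225)*8²)/((-45568*(-1/48048))) = (1350*64)/(2848/3003) = 86400*(3003/2848) = 8108100/89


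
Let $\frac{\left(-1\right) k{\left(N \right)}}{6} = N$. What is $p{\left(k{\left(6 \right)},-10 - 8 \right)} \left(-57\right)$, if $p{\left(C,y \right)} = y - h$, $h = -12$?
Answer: $342$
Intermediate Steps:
$k{\left(N \right)} = - 6 N$
$p{\left(C,y \right)} = 12 + y$ ($p{\left(C,y \right)} = y - -12 = y + 12 = 12 + y$)
$p{\left(k{\left(6 \right)},-10 - 8 \right)} \left(-57\right) = \left(12 - 18\right) \left(-57\right) = \left(-6\right) \left(-57\right) = 342$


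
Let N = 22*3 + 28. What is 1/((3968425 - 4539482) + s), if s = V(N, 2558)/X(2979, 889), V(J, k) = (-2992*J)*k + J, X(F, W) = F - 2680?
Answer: -299/890178333 ≈ -3.3589e-7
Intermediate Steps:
X(F, W) = -2680 + F
N = 94 (N = 66 + 28 = 94)
V(J, k) = J - 2992*J*k (V(J, k) = -2992*J*k + J = J - 2992*J*k)
s = -719432290/299 (s = (94*(1 - 2992*2558))/(-2680 + 2979) = (94*(1 - 7653536))/299 = (94*(-7653535))*(1/299) = -719432290*1/299 = -719432290/299 ≈ -2.4061e+6)
1/((3968425 - 4539482) + s) = 1/((3968425 - 4539482) - 719432290/299) = 1/(-571057 - 719432290/299) = 1/(-890178333/299) = -299/890178333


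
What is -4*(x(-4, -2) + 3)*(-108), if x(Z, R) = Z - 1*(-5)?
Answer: 1728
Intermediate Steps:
x(Z, R) = 5 + Z (x(Z, R) = Z + 5 = 5 + Z)
-4*(x(-4, -2) + 3)*(-108) = -4*((5 - 4) + 3)*(-108) = -4*(1 + 3)*(-108) = -4*4*(-108) = -16*(-108) = 1728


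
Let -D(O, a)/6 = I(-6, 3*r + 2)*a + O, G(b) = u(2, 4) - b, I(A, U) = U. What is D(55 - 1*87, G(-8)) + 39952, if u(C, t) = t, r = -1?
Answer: 40216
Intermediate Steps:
G(b) = 4 - b
D(O, a) = -6*O + 6*a (D(O, a) = -6*((3*(-1) + 2)*a + O) = -6*((-3 + 2)*a + O) = -6*(-a + O) = -6*(O - a) = -6*O + 6*a)
D(55 - 1*87, G(-8)) + 39952 = (-6*(55 - 1*87) + 6*(4 - 1*(-8))) + 39952 = (-6*(55 - 87) + 6*(4 + 8)) + 39952 = (-6*(-32) + 6*12) + 39952 = (192 + 72) + 39952 = 264 + 39952 = 40216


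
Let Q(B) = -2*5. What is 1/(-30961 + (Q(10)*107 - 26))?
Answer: -1/32057 ≈ -3.1194e-5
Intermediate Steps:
Q(B) = -10
1/(-30961 + (Q(10)*107 - 26)) = 1/(-30961 + (-10*107 - 26)) = 1/(-30961 + (-1070 - 26)) = 1/(-30961 - 1096) = 1/(-32057) = -1/32057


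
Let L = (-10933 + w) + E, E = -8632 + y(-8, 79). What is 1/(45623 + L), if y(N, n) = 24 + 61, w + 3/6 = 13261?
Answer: 2/78807 ≈ 2.5378e-5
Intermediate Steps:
w = 26521/2 (w = -½ + 13261 = 26521/2 ≈ 13261.)
y(N, n) = 85
E = -8547 (E = -8632 + 85 = -8547)
L = -12439/2 (L = (-10933 + 26521/2) - 8547 = 4655/2 - 8547 = -12439/2 ≈ -6219.5)
1/(45623 + L) = 1/(45623 - 12439/2) = 1/(78807/2) = 2/78807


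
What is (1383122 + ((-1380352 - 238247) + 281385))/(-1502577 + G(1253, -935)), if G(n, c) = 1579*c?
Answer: -22954/1489471 ≈ -0.015411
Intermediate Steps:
(1383122 + ((-1380352 - 238247) + 281385))/(-1502577 + G(1253, -935)) = (1383122 + ((-1380352 - 238247) + 281385))/(-1502577 + 1579*(-935)) = (1383122 + (-1618599 + 281385))/(-1502577 - 1476365) = (1383122 - 1337214)/(-2978942) = 45908*(-1/2978942) = -22954/1489471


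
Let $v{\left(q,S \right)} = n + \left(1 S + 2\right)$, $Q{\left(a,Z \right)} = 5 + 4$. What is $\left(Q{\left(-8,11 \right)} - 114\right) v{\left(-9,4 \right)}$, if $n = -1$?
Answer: $-525$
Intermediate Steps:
$Q{\left(a,Z \right)} = 9$
$v{\left(q,S \right)} = 1 + S$ ($v{\left(q,S \right)} = -1 + \left(1 S + 2\right) = -1 + \left(S + 2\right) = -1 + \left(2 + S\right) = 1 + S$)
$\left(Q{\left(-8,11 \right)} - 114\right) v{\left(-9,4 \right)} = \left(9 - 114\right) \left(1 + 4\right) = \left(-105\right) 5 = -525$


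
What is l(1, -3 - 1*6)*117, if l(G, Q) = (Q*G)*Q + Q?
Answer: 8424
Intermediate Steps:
l(G, Q) = Q + G*Q² (l(G, Q) = (G*Q)*Q + Q = G*Q² + Q = Q + G*Q²)
l(1, -3 - 1*6)*117 = ((-3 - 1*6)*(1 + 1*(-3 - 1*6)))*117 = ((-3 - 6)*(1 + 1*(-3 - 6)))*117 = -9*(1 + 1*(-9))*117 = -9*(1 - 9)*117 = -9*(-8)*117 = 72*117 = 8424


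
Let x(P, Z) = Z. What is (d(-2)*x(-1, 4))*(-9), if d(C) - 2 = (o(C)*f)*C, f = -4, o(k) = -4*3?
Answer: 3384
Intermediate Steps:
o(k) = -12
d(C) = 2 + 48*C (d(C) = 2 + (-12*(-4))*C = 2 + 48*C)
(d(-2)*x(-1, 4))*(-9) = ((2 + 48*(-2))*4)*(-9) = ((2 - 96)*4)*(-9) = -94*4*(-9) = -376*(-9) = 3384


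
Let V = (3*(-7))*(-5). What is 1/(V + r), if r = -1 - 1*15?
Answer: 1/89 ≈ 0.011236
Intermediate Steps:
V = 105 (V = -21*(-5) = 105)
r = -16 (r = -1 - 15 = -16)
1/(V + r) = 1/(105 - 16) = 1/89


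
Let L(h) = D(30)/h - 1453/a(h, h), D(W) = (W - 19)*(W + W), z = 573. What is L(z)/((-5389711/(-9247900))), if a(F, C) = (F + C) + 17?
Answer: -200337257700/1197232673563 ≈ -0.16733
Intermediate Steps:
a(F, C) = 17 + C + F (a(F, C) = (C + F) + 17 = 17 + C + F)
D(W) = 2*W*(-19 + W) (D(W) = (-19 + W)*(2*W) = 2*W*(-19 + W))
L(h) = -1453/(17 + 2*h) + 660/h (L(h) = (2*30*(-19 + 30))/h - 1453/(17 + h + h) = (2*30*11)/h - 1453/(17 + 2*h) = 660/h - 1453/(17 + 2*h) = -1453/(17 + 2*h) + 660/h)
L(z)/((-5389711/(-9247900))) = ((11220 - 133*573)/(573*(17 + 2*573)))/((-5389711/(-9247900))) = ((11220 - 76209)/(573*(17 + 1146)))/((-5389711*(-1/9247900))) = ((1/573)*(-64989)/1163)/(5389711/9247900) = ((1/573)*(1/1163)*(-64989))*(9247900/5389711) = -21663/222133*9247900/5389711 = -200337257700/1197232673563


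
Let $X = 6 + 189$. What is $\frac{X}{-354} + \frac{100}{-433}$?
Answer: $- \frac{39945}{51094} \approx -0.78179$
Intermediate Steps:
$X = 195$
$\frac{X}{-354} + \frac{100}{-433} = \frac{195}{-354} + \frac{100}{-433} = 195 \left(- \frac{1}{354}\right) + 100 \left(- \frac{1}{433}\right) = - \frac{65}{118} - \frac{100}{433} = - \frac{39945}{51094}$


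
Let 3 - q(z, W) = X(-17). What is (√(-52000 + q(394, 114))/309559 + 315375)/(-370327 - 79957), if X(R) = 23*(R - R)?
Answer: -315375/450284 - I*√51997/139389464756 ≈ -0.70039 - 1.6359e-9*I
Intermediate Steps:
X(R) = 0 (X(R) = 23*0 = 0)
q(z, W) = 3 (q(z, W) = 3 - 1*0 = 3 + 0 = 3)
(√(-52000 + q(394, 114))/309559 + 315375)/(-370327 - 79957) = (√(-52000 + 3)/309559 + 315375)/(-370327 - 79957) = (√(-51997)*(1/309559) + 315375)/(-450284) = ((I*√51997)*(1/309559) + 315375)*(-1/450284) = (I*√51997/309559 + 315375)*(-1/450284) = (315375 + I*√51997/309559)*(-1/450284) = -315375/450284 - I*√51997/139389464756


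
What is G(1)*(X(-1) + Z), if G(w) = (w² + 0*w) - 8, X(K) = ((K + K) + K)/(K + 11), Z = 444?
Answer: -31059/10 ≈ -3105.9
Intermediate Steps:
X(K) = 3*K/(11 + K) (X(K) = (2*K + K)/(11 + K) = (3*K)/(11 + K) = 3*K/(11 + K))
G(w) = -8 + w² (G(w) = (w² + 0) - 8 = w² - 8 = -8 + w²)
G(1)*(X(-1) + Z) = (-8 + 1²)*(3*(-1)/(11 - 1) + 444) = (-8 + 1)*(3*(-1)/10 + 444) = -7*(3*(-1)*(⅒) + 444) = -7*(-3/10 + 444) = -7*4437/10 = -31059/10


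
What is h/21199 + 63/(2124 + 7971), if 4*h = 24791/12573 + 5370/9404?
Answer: 105778652817391/16868714001000840 ≈ 0.0062707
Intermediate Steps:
h = 150325787/236472984 (h = (24791/12573 + 5370/9404)/4 = (24791*(1/12573) + 5370*(1/9404))/4 = (24791/12573 + 2685/4702)/4 = (¼)*(150325787/59118246) = 150325787/236472984 ≈ 0.63570)
h/21199 + 63/(2124 + 7971) = (150325787/236472984)/21199 + 63/(2124 + 7971) = (150325787/236472984)*(1/21199) + 63/10095 = 150325787/5012990787816 + 63*(1/10095) = 150325787/5012990787816 + 21/3365 = 105778652817391/16868714001000840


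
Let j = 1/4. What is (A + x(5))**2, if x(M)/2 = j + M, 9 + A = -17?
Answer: 961/4 ≈ 240.25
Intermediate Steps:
A = -26 (A = -9 - 17 = -26)
j = 1/4 ≈ 0.25000
x(M) = 1/2 + 2*M (x(M) = 2*(1/4 + M) = 1/2 + 2*M)
(A + x(5))**2 = (-26 + (1/2 + 2*5))**2 = (-26 + (1/2 + 10))**2 = (-26 + 21/2)**2 = (-31/2)**2 = 961/4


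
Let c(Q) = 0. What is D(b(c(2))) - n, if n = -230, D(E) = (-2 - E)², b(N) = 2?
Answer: 246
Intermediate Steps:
D(b(c(2))) - n = (2 + 2)² - 1*(-230) = 4² + 230 = 16 + 230 = 246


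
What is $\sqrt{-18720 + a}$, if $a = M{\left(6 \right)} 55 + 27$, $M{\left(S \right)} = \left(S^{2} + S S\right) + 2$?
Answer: $i \sqrt{14623} \approx 120.93 i$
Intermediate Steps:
$M{\left(S \right)} = 2 + 2 S^{2}$ ($M{\left(S \right)} = \left(S^{2} + S^{2}\right) + 2 = 2 S^{2} + 2 = 2 + 2 S^{2}$)
$a = 4097$ ($a = \left(2 + 2 \cdot 6^{2}\right) 55 + 27 = \left(2 + 2 \cdot 36\right) 55 + 27 = \left(2 + 72\right) 55 + 27 = 74 \cdot 55 + 27 = 4070 + 27 = 4097$)
$\sqrt{-18720 + a} = \sqrt{-18720 + 4097} = \sqrt{-14623} = i \sqrt{14623}$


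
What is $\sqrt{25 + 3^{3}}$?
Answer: $2 \sqrt{13} \approx 7.2111$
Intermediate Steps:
$\sqrt{25 + 3^{3}} = \sqrt{25 + 27} = \sqrt{52} = 2 \sqrt{13}$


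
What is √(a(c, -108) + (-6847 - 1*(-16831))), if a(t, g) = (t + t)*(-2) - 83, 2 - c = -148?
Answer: √9301 ≈ 96.442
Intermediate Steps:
c = 150 (c = 2 - 1*(-148) = 2 + 148 = 150)
a(t, g) = -83 - 4*t (a(t, g) = (2*t)*(-2) - 83 = -4*t - 83 = -83 - 4*t)
√(a(c, -108) + (-6847 - 1*(-16831))) = √((-83 - 4*150) + (-6847 - 1*(-16831))) = √((-83 - 600) + (-6847 + 16831)) = √(-683 + 9984) = √9301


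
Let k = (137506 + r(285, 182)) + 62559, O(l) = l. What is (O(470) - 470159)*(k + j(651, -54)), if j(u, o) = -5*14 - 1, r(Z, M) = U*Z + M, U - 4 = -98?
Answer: -81437496954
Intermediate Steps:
U = -94 (U = 4 - 98 = -94)
r(Z, M) = M - 94*Z (r(Z, M) = -94*Z + M = M - 94*Z)
j(u, o) = -71 (j(u, o) = -70 - 1 = -71)
k = 173457 (k = (137506 + (182 - 94*285)) + 62559 = (137506 + (182 - 26790)) + 62559 = (137506 - 26608) + 62559 = 110898 + 62559 = 173457)
(O(470) - 470159)*(k + j(651, -54)) = (470 - 470159)*(173457 - 71) = -469689*173386 = -81437496954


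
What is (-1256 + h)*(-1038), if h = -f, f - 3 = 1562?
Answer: 2928198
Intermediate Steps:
f = 1565 (f = 3 + 1562 = 1565)
h = -1565 (h = -1*1565 = -1565)
(-1256 + h)*(-1038) = (-1256 - 1565)*(-1038) = -2821*(-1038) = 2928198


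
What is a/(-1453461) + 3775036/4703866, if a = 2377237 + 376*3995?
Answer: -2126851315761/1139480963371 ≈ -1.8665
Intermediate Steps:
a = 3879357 (a = 2377237 + 1502120 = 3879357)
a/(-1453461) + 3775036/4703866 = 3879357/(-1453461) + 3775036/4703866 = 3879357*(-1/1453461) + 3775036*(1/4703866) = -1293119/484487 + 1887518/2351933 = -2126851315761/1139480963371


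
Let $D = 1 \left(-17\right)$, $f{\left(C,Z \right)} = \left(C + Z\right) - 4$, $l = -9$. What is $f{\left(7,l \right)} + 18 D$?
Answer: $-312$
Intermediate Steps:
$f{\left(C,Z \right)} = -4 + C + Z$
$D = -17$
$f{\left(7,l \right)} + 18 D = \left(-4 + 7 - 9\right) + 18 \left(-17\right) = -6 - 306 = -312$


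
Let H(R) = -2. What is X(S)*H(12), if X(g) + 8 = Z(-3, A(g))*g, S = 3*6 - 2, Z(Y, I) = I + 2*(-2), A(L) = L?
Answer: -368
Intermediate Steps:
Z(Y, I) = -4 + I (Z(Y, I) = I - 4 = -4 + I)
S = 16 (S = 18 - 2 = 16)
X(g) = -8 + g*(-4 + g) (X(g) = -8 + (-4 + g)*g = -8 + g*(-4 + g))
X(S)*H(12) = (-8 + 16*(-4 + 16))*(-2) = (-8 + 16*12)*(-2) = (-8 + 192)*(-2) = 184*(-2) = -368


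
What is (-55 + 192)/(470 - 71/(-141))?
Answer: 19317/66341 ≈ 0.29118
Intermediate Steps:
(-55 + 192)/(470 - 71/(-141)) = 137/(470 - 71*(-1/141)) = 137/(470 + 71/141) = 137/(66341/141) = 137*(141/66341) = 19317/66341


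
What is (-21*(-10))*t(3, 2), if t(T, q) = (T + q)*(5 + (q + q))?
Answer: 9450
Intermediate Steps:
t(T, q) = (5 + 2*q)*(T + q) (t(T, q) = (T + q)*(5 + 2*q) = (5 + 2*q)*(T + q))
(-21*(-10))*t(3, 2) = (-21*(-10))*(2*2² + 5*3 + 5*2 + 2*3*2) = 210*(2*4 + 15 + 10 + 12) = 210*(8 + 15 + 10 + 12) = 210*45 = 9450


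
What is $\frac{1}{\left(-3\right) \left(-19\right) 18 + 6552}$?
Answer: $\frac{1}{7578} \approx 0.00013196$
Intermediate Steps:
$\frac{1}{\left(-3\right) \left(-19\right) 18 + 6552} = \frac{1}{57 \cdot 18 + 6552} = \frac{1}{1026 + 6552} = \frac{1}{7578}$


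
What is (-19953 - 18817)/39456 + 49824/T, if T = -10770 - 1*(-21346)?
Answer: 48619507/13040208 ≈ 3.7284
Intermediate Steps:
T = 10576 (T = -10770 + 21346 = 10576)
(-19953 - 18817)/39456 + 49824/T = (-19953 - 18817)/39456 + 49824/10576 = -38770*1/39456 + 49824*(1/10576) = -19385/19728 + 3114/661 = 48619507/13040208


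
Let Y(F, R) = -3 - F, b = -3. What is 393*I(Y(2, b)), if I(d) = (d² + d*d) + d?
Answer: 17685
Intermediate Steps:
I(d) = d + 2*d² (I(d) = (d² + d²) + d = 2*d² + d = d + 2*d²)
393*I(Y(2, b)) = 393*((-3 - 1*2)*(1 + 2*(-3 - 1*2))) = 393*((-3 - 2)*(1 + 2*(-3 - 2))) = 393*(-5*(1 + 2*(-5))) = 393*(-5*(1 - 10)) = 393*(-5*(-9)) = 393*45 = 17685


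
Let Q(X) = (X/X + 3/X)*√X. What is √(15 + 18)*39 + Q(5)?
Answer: 39*√33 + 8*√5/5 ≈ 227.62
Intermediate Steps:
Q(X) = √X*(1 + 3/X) (Q(X) = (1 + 3/X)*√X = √X*(1 + 3/X))
√(15 + 18)*39 + Q(5) = √(15 + 18)*39 + (3 + 5)/√5 = √33*39 + (√5/5)*8 = 39*√33 + 8*√5/5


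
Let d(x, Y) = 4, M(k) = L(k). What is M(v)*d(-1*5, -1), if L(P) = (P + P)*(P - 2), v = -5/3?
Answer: 440/9 ≈ 48.889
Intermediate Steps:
v = -5/3 (v = -5*⅓ = -5/3 ≈ -1.6667)
L(P) = 2*P*(-2 + P) (L(P) = (2*P)*(-2 + P) = 2*P*(-2 + P))
M(k) = 2*k*(-2 + k)
M(v)*d(-1*5, -1) = (2*(-5/3)*(-2 - 5/3))*4 = (2*(-5/3)*(-11/3))*4 = (110/9)*4 = 440/9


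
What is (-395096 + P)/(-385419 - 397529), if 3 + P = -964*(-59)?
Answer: 338223/782948 ≈ 0.43199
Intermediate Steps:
P = 56873 (P = -3 - 964*(-59) = -3 + 56876 = 56873)
(-395096 + P)/(-385419 - 397529) = (-395096 + 56873)/(-385419 - 397529) = -338223/(-782948) = -338223*(-1/782948) = 338223/782948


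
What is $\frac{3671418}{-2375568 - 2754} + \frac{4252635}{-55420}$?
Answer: $- \frac{20230598753}{258444324} \approx -78.278$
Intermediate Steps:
$\frac{3671418}{-2375568 - 2754} + \frac{4252635}{-55420} = \frac{3671418}{-2378322} + 4252635 \left(- \frac{1}{55420}\right) = 3671418 \left(- \frac{1}{2378322}\right) - \frac{50031}{652} = - \frac{611903}{396387} - \frac{50031}{652} = - \frac{20230598753}{258444324}$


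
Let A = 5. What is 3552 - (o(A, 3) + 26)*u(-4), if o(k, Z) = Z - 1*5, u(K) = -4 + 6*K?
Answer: 4224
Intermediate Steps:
o(k, Z) = -5 + Z (o(k, Z) = Z - 5 = -5 + Z)
3552 - (o(A, 3) + 26)*u(-4) = 3552 - ((-5 + 3) + 26)*(-4 + 6*(-4)) = 3552 - (-2 + 26)*(-4 - 24) = 3552 - 24*(-28) = 3552 - 1*(-672) = 3552 + 672 = 4224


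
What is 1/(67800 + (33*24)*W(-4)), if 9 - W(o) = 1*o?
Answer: 1/78096 ≈ 1.2805e-5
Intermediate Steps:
W(o) = 9 - o
1/(67800 + (33*24)*W(-4)) = 1/(67800 + (33*24)*(9 - 1*(-4))) = 1/(67800 + 792*(9 + 4)) = 1/(67800 + 792*13) = 1/(67800 + 10296) = 1/78096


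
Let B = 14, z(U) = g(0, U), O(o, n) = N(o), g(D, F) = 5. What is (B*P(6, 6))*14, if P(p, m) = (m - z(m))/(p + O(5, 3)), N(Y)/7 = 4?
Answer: 98/17 ≈ 5.7647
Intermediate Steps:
N(Y) = 28 (N(Y) = 7*4 = 28)
O(o, n) = 28
z(U) = 5
P(p, m) = (-5 + m)/(28 + p) (P(p, m) = (m - 1*5)/(p + 28) = (m - 5)/(28 + p) = (-5 + m)/(28 + p))
(B*P(6, 6))*14 = (14*((-5 + 6)/(28 + 6)))*14 = (14*(1/34))*14 = (7/17)*14 = 98/17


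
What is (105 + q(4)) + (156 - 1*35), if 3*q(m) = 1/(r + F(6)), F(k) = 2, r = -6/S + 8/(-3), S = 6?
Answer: 1129/5 ≈ 225.80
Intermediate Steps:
r = -11/3 (r = -6/6 + 8/(-3) = -6*⅙ + 8*(-⅓) = -1 - 8/3 = -11/3 ≈ -3.6667)
q(m) = -⅕ (q(m) = 1/(3*(-11/3 + 2)) = 1/(3*(-5/3)) = (⅓)*(-⅗) = -⅕)
(105 + q(4)) + (156 - 1*35) = (105 - ⅕) + (156 - 1*35) = 524/5 + (156 - 35) = 524/5 + 121 = 1129/5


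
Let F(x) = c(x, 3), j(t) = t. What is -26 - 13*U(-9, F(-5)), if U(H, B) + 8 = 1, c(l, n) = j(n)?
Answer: 65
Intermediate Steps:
c(l, n) = n
F(x) = 3
U(H, B) = -7 (U(H, B) = -8 + 1 = -7)
-26 - 13*U(-9, F(-5)) = -26 - 13*(-7) = -26 + 91 = 65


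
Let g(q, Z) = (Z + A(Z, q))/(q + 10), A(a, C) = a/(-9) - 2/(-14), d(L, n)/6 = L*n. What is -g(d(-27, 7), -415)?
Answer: -23231/70812 ≈ -0.32807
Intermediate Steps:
d(L, n) = 6*L*n (d(L, n) = 6*(L*n) = 6*L*n)
A(a, C) = ⅐ - a/9 (A(a, C) = a*(-⅑) - 2*(-1/14) = -a/9 + ⅐ = ⅐ - a/9)
g(q, Z) = (⅐ + 8*Z/9)/(10 + q) (g(q, Z) = (Z + (⅐ - Z/9))/(q + 10) = (⅐ + 8*Z/9)/(10 + q))
-g(d(-27, 7), -415) = -(9 + 56*(-415))/(63*(10 + 6*(-27)*7)) = -(9 - 23240)/(63*(10 - 1134)) = -(-23231)/(63*(-1124)) = -(-1)*(-23231)/(63*1124) = -1*23231/70812 = -23231/70812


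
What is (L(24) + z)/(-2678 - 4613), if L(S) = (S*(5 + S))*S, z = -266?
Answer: -16438/7291 ≈ -2.2546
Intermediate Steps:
L(S) = S**2*(5 + S)
(L(24) + z)/(-2678 - 4613) = (24**2*(5 + 24) - 266)/(-2678 - 4613) = (576*29 - 266)/(-7291) = (16704 - 266)*(-1/7291) = 16438*(-1/7291) = -16438/7291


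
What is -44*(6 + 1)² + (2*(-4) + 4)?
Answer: -2160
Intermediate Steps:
-44*(6 + 1)² + (2*(-4) + 4) = -44*7² + (-8 + 4) = -44*49 - 4 = -2156 - 4 = -2160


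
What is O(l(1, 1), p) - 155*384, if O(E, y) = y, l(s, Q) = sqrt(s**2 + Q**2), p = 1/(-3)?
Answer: -178561/3 ≈ -59520.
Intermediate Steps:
p = -1/3 ≈ -0.33333
l(s, Q) = sqrt(Q**2 + s**2)
O(l(1, 1), p) - 155*384 = -1/3 - 155*384 = -1/3 - 59520 = -178561/3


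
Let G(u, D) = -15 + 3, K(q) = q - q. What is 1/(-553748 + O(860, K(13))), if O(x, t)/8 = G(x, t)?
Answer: -1/553844 ≈ -1.8056e-6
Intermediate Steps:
K(q) = 0
G(u, D) = -12
O(x, t) = -96 (O(x, t) = 8*(-12) = -96)
1/(-553748 + O(860, K(13))) = 1/(-553748 - 96) = 1/(-553844) = -1/553844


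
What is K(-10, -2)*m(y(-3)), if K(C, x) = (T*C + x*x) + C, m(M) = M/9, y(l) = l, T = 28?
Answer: 286/3 ≈ 95.333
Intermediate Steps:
m(M) = M/9 (m(M) = M*(1/9) = M/9)
K(C, x) = x**2 + 29*C (K(C, x) = (28*C + x*x) + C = (28*C + x**2) + C = (x**2 + 28*C) + C = x**2 + 29*C)
K(-10, -2)*m(y(-3)) = ((-2)**2 + 29*(-10))*((1/9)*(-3)) = (4 - 290)*(-1/3) = -286*(-1/3) = 286/3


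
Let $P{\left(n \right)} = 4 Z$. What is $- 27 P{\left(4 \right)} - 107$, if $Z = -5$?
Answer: $433$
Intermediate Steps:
$P{\left(n \right)} = -20$ ($P{\left(n \right)} = 4 \left(-5\right) = -20$)
$- 27 P{\left(4 \right)} - 107 = \left(-27\right) \left(-20\right) - 107 = 540 - 107 = 433$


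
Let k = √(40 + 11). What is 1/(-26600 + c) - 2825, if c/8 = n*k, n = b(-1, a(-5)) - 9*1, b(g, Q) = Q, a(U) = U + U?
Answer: -13128475775/4647248 + √51/4647248 ≈ -2825.0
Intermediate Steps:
a(U) = 2*U
k = √51 ≈ 7.1414
n = -19 (n = 2*(-5) - 9*1 = -10 - 9 = -19)
c = -152*√51 (c = 8*(-19*√51) = -152*√51 ≈ -1085.5)
1/(-26600 + c) - 2825 = 1/(-26600 - 152*√51) - 2825 = -2825 + 1/(-26600 - 152*√51)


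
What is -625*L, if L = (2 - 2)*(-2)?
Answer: 0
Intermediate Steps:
L = 0 (L = 0*(-2) = 0)
-625*L = -625*0 = 0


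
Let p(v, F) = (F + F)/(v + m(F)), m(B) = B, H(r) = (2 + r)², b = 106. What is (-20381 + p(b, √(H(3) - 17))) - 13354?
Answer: -94694149/2807 + 106*√2/2807 ≈ -33735.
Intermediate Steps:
p(v, F) = 2*F/(F + v) (p(v, F) = (F + F)/(v + F) = (2*F)/(F + v) = 2*F/(F + v))
(-20381 + p(b, √(H(3) - 17))) - 13354 = (-20381 + 2*√((2 + 3)² - 17)/(√((2 + 3)² - 17) + 106)) - 13354 = (-20381 + 2*√(5² - 17)/(√(5² - 17) + 106)) - 13354 = (-20381 + 2*√(25 - 17)/(√(25 - 17) + 106)) - 13354 = (-20381 + 2*√8/(√8 + 106)) - 13354 = (-20381 + 2*(2*√2)/(2*√2 + 106)) - 13354 = (-20381 + 2*(2*√2)/(106 + 2*√2)) - 13354 = (-20381 + 4*√2/(106 + 2*√2)) - 13354 = -33735 + 4*√2/(106 + 2*√2)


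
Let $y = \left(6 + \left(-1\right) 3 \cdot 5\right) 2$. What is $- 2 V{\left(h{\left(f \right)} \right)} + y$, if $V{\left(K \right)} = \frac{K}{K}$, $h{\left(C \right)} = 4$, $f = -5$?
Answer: $-20$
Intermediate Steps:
$y = -18$ ($y = \left(6 - 15\right) 2 = \left(-9\right) 2 = -18$)
$V{\left(K \right)} = 1$
$- 2 V{\left(h{\left(f \right)} \right)} + y = \left(-2\right) 1 - 18 = -2 - 18 = -20$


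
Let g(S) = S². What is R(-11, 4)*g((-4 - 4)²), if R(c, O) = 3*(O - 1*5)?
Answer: -12288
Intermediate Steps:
R(c, O) = -15 + 3*O (R(c, O) = 3*(O - 5) = 3*(-5 + O) = -15 + 3*O)
R(-11, 4)*g((-4 - 4)²) = (-15 + 3*4)*((-4 - 4)²)² = (-15 + 12)*((-8)²)² = -3*64² = -3*4096 = -12288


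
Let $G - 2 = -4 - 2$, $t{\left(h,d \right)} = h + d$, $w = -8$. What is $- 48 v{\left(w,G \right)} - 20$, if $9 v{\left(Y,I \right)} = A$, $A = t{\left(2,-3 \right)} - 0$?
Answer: $- \frac{44}{3} \approx -14.667$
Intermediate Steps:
$t{\left(h,d \right)} = d + h$
$G = -4$ ($G = 2 - 6 = -4$)
$A = -1$ ($A = \left(-3 + 2\right) - 0 = -1 + 0 = -1$)
$v{\left(Y,I \right)} = - \frac{1}{9}$ ($v{\left(Y,I \right)} = \frac{1}{9} \left(-1\right) = - \frac{1}{9}$)
$- 48 v{\left(w,G \right)} - 20 = \left(-48\right) \left(- \frac{1}{9}\right) - 20 = \frac{16}{3} - 20 = - \frac{44}{3}$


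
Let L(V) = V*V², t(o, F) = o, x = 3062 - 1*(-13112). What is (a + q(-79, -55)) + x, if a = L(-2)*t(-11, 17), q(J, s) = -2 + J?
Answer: 16181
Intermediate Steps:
x = 16174 (x = 3062 + 13112 = 16174)
L(V) = V³
a = 88 (a = (-2)³*(-11) = -8*(-11) = 88)
(a + q(-79, -55)) + x = (88 + (-2 - 79)) + 16174 = (88 - 81) + 16174 = 7 + 16174 = 16181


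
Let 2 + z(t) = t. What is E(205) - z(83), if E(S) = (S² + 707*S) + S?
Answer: 187084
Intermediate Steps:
E(S) = S² + 708*S
z(t) = -2 + t
E(205) - z(83) = 205*(708 + 205) - (-2 + 83) = 205*913 - 1*81 = 187165 - 81 = 187084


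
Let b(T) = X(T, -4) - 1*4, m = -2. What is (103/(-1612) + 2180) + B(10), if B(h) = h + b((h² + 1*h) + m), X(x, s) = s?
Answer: 3517281/1612 ≈ 2181.9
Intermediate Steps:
b(T) = -8 (b(T) = -4 - 1*4 = -4 - 4 = -8)
B(h) = -8 + h (B(h) = h - 8 = -8 + h)
(103/(-1612) + 2180) + B(10) = (103/(-1612) + 2180) + (-8 + 10) = (103*(-1/1612) + 2180) + 2 = (-103/1612 + 2180) + 2 = 3514057/1612 + 2 = 3517281/1612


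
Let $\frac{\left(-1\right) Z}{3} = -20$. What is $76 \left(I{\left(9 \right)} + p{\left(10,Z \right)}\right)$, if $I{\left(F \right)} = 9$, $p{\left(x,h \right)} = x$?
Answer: $1444$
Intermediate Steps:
$Z = 60$ ($Z = \left(-3\right) \left(-20\right) = 60$)
$76 \left(I{\left(9 \right)} + p{\left(10,Z \right)}\right) = 76 \left(9 + 10\right) = 76 \cdot 19 = 1444$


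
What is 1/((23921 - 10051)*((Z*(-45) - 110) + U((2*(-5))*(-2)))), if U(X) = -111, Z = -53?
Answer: 1/30014680 ≈ 3.3317e-8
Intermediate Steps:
1/((23921 - 10051)*((Z*(-45) - 110) + U((2*(-5))*(-2)))) = 1/((23921 - 10051)*((-53*(-45) - 110) - 111)) = 1/(13870*((2385 - 110) - 111)) = 1/(13870*(2275 - 111)) = 1/(13870*2164) = 1/30014680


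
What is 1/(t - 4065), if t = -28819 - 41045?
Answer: -1/73929 ≈ -1.3526e-5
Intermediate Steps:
t = -69864
1/(t - 4065) = 1/(-69864 - 4065) = 1/(-73929) = -1/73929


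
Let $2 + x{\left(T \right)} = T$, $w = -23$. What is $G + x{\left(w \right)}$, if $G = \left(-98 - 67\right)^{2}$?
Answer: $27200$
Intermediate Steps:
$x{\left(T \right)} = -2 + T$
$G = 27225$ ($G = \left(-165\right)^{2} = 27225$)
$G + x{\left(w \right)} = 27225 - 25 = 27200$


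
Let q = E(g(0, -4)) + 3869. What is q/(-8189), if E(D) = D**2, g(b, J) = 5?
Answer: -3894/8189 ≈ -0.47552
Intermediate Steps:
q = 3894 (q = 5**2 + 3869 = 25 + 3869 = 3894)
q/(-8189) = 3894/(-8189) = 3894*(-1/8189) = -3894/8189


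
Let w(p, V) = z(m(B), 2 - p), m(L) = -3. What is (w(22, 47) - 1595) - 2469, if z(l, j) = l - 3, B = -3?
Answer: -4070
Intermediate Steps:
z(l, j) = -3 + l
w(p, V) = -6 (w(p, V) = -3 - 3 = -6)
(w(22, 47) - 1595) - 2469 = (-6 - 1595) - 2469 = -1601 - 2469 = -4070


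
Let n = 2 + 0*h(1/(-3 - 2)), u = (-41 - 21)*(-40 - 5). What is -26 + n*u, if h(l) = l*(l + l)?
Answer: 5554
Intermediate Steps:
u = 2790 (u = -62*(-45) = 2790)
h(l) = 2*l² (h(l) = l*(2*l) = 2*l²)
n = 2 (n = 2 + 0*(2*(1/(-3 - 2))²) = 2 + 0*(2*(1/(-5))²) = 2 + 0*(2*(-⅕)²) = 2 + 0*(2*(1/25)) = 2 + 0*(2/25) = 2 + 0 = 2)
-26 + n*u = -26 + 2*2790 = -26 + 5580 = 5554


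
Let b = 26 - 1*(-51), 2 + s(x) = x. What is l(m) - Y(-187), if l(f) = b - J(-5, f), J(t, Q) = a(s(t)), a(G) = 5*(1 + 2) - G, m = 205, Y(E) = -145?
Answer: 200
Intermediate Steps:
s(x) = -2 + x
b = 77 (b = 26 + 51 = 77)
a(G) = 15 - G (a(G) = 5*3 - G = 15 - G)
J(t, Q) = 17 - t (J(t, Q) = 15 - (-2 + t) = 15 + (2 - t) = 17 - t)
l(f) = 55 (l(f) = 77 - (17 - 1*(-5)) = 77 - (17 + 5) = 77 - 1*22 = 77 - 22 = 55)
l(m) - Y(-187) = 55 - 1*(-145) = 55 + 145 = 200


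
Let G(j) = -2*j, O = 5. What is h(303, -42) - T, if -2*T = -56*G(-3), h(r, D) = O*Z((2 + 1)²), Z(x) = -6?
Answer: -198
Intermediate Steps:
h(r, D) = -30 (h(r, D) = 5*(-6) = -30)
T = 168 (T = -(-28)*(-2*(-3)) = -(-28)*6 = -½*(-336) = 168)
h(303, -42) - T = -30 - 1*168 = -30 - 168 = -198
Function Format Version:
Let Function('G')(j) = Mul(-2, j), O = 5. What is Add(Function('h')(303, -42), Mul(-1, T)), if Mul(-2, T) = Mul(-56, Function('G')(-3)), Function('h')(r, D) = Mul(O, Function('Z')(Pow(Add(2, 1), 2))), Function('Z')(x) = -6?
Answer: -198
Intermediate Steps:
Function('h')(r, D) = -30 (Function('h')(r, D) = Mul(5, -6) = -30)
T = 168 (T = Mul(Rational(-1, 2), Mul(-56, Mul(-2, -3))) = Mul(Rational(-1, 2), Mul(-56, 6)) = Mul(Rational(-1, 2), -336) = 168)
Add(Function('h')(303, -42), Mul(-1, T)) = Add(-30, Mul(-1, 168)) = Add(-30, -168) = -198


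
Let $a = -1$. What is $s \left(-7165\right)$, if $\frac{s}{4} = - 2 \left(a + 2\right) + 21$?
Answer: $-544540$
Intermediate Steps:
$s = 76$ ($s = 4 \left(- 2 \left(-1 + 2\right) + 21\right) = 4 \left(\left(-2\right) 1 + 21\right) = 4 \left(-2 + 21\right) = 4 \cdot 19 = 76$)
$s \left(-7165\right) = 76 \left(-7165\right) = -544540$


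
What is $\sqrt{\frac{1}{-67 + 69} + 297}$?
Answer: $\frac{\sqrt{1190}}{2} \approx 17.248$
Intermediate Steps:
$\sqrt{\frac{1}{-67 + 69} + 297} = \sqrt{\frac{1}{2} + 297} = \sqrt{\frac{595}{2}} = \frac{\sqrt{1190}}{2}$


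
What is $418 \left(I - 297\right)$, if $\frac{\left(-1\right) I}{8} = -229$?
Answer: $641630$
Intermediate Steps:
$I = 1832$ ($I = \left(-8\right) \left(-229\right) = 1832$)
$418 \left(I - 297\right) = 418 \left(1832 - 297\right) = 418 \cdot 1535 = 641630$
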